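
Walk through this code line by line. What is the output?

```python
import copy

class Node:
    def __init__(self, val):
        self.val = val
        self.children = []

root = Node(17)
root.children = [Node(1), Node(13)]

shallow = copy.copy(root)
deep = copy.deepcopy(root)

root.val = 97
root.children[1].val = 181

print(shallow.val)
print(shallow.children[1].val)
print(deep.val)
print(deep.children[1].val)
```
17
181
17
13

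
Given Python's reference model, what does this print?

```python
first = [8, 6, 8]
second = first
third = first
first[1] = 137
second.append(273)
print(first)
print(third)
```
[8, 137, 8, 273]
[8, 137, 8, 273]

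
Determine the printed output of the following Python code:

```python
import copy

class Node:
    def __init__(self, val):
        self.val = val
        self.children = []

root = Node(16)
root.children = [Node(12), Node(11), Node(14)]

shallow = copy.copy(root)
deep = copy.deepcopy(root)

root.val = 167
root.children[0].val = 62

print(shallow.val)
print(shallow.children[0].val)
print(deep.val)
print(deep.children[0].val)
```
16
62
16
12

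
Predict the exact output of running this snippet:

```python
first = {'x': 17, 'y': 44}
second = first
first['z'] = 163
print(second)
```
{'x': 17, 'y': 44, 'z': 163}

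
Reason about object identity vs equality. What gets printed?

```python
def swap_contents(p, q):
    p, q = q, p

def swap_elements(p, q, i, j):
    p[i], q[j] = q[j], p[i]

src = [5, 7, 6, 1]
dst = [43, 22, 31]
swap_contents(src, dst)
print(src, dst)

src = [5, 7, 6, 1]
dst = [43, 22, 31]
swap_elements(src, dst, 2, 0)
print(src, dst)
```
[5, 7, 6, 1] [43, 22, 31]
[5, 7, 43, 1] [6, 22, 31]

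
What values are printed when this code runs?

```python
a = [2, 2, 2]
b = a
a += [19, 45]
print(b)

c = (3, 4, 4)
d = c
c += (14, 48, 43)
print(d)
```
[2, 2, 2, 19, 45]
(3, 4, 4)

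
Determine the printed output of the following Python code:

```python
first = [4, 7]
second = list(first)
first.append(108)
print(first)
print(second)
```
[4, 7, 108]
[4, 7]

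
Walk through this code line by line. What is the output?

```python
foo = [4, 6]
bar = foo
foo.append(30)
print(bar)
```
[4, 6, 30]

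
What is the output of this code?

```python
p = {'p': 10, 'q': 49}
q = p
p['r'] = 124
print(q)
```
{'p': 10, 'q': 49, 'r': 124}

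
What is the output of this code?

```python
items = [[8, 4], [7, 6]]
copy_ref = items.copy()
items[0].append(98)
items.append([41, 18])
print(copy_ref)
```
[[8, 4, 98], [7, 6]]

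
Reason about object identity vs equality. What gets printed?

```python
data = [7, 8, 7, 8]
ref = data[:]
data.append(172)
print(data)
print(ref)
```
[7, 8, 7, 8, 172]
[7, 8, 7, 8]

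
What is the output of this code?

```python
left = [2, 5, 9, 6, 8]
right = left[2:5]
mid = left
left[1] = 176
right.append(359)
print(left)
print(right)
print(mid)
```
[2, 176, 9, 6, 8]
[9, 6, 8, 359]
[2, 176, 9, 6, 8]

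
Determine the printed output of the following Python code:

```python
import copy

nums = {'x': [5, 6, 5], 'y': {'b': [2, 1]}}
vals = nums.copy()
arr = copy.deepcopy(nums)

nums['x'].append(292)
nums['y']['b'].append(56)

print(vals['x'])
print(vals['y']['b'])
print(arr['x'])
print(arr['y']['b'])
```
[5, 6, 5, 292]
[2, 1, 56]
[5, 6, 5]
[2, 1]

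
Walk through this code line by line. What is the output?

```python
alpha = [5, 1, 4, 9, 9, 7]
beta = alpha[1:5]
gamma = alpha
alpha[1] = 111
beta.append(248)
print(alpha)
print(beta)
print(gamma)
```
[5, 111, 4, 9, 9, 7]
[1, 4, 9, 9, 248]
[5, 111, 4, 9, 9, 7]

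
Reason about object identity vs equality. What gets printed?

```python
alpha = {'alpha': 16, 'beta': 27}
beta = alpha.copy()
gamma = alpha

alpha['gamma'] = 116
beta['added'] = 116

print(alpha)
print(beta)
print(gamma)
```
{'alpha': 16, 'beta': 27, 'gamma': 116}
{'alpha': 16, 'beta': 27, 'added': 116}
{'alpha': 16, 'beta': 27, 'gamma': 116}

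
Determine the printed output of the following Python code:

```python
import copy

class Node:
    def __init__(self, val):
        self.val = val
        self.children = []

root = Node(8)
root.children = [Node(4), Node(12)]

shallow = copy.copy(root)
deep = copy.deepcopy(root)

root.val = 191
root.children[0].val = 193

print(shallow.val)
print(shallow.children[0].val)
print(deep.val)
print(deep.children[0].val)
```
8
193
8
4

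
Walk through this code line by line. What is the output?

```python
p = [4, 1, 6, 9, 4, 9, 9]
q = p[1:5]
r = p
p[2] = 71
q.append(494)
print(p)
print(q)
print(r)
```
[4, 1, 71, 9, 4, 9, 9]
[1, 6, 9, 4, 494]
[4, 1, 71, 9, 4, 9, 9]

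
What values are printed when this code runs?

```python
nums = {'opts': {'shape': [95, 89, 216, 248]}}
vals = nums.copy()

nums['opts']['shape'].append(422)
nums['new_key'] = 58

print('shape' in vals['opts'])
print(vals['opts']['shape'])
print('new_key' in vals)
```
True
[95, 89, 216, 248, 422]
False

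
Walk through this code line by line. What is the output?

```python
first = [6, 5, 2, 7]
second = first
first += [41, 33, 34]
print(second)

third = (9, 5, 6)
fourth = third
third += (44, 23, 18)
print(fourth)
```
[6, 5, 2, 7, 41, 33, 34]
(9, 5, 6)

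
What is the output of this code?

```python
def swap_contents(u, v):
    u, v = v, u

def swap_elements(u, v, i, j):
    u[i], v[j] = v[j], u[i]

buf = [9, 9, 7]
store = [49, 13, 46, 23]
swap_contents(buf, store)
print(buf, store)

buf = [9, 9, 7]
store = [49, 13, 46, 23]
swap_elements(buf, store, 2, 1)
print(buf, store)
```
[9, 9, 7] [49, 13, 46, 23]
[9, 9, 13] [49, 7, 46, 23]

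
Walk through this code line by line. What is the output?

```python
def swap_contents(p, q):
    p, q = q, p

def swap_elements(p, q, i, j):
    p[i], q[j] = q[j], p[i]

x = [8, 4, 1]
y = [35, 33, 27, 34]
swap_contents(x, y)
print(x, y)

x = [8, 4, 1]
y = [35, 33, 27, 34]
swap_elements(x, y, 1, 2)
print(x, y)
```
[8, 4, 1] [35, 33, 27, 34]
[8, 27, 1] [35, 33, 4, 34]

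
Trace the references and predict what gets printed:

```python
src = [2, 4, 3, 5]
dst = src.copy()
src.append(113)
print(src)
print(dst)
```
[2, 4, 3, 5, 113]
[2, 4, 3, 5]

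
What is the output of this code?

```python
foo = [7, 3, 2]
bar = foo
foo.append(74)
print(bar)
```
[7, 3, 2, 74]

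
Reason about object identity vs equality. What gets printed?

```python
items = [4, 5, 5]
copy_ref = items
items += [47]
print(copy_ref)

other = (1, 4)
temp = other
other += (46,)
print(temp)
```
[4, 5, 5, 47]
(1, 4)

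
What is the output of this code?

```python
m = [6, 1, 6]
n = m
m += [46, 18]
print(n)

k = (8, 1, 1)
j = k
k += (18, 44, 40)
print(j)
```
[6, 1, 6, 46, 18]
(8, 1, 1)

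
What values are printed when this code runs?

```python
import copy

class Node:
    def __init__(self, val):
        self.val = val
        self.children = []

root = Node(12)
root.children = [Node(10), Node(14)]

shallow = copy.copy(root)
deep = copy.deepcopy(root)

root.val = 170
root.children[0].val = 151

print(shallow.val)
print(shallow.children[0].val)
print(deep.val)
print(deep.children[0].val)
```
12
151
12
10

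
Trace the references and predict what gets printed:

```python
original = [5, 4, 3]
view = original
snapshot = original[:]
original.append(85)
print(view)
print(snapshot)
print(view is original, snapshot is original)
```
[5, 4, 3, 85]
[5, 4, 3]
True False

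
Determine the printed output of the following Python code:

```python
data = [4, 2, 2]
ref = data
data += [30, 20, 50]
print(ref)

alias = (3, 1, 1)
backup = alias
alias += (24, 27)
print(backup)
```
[4, 2, 2, 30, 20, 50]
(3, 1, 1)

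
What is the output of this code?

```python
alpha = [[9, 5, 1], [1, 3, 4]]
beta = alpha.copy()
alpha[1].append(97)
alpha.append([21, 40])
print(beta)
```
[[9, 5, 1], [1, 3, 4, 97]]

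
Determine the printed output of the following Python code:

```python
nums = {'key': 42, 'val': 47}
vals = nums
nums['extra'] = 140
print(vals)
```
{'key': 42, 'val': 47, 'extra': 140}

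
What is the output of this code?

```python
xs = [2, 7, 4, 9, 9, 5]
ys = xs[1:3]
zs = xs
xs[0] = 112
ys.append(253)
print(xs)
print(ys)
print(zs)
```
[112, 7, 4, 9, 9, 5]
[7, 4, 253]
[112, 7, 4, 9, 9, 5]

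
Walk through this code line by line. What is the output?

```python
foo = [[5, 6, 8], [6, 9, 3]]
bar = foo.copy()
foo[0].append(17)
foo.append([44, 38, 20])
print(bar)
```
[[5, 6, 8, 17], [6, 9, 3]]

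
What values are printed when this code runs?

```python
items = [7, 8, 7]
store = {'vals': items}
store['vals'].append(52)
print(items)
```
[7, 8, 7, 52]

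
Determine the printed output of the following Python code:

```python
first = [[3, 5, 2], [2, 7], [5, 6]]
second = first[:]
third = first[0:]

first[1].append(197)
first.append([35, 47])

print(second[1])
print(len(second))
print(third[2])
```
[2, 7, 197]
3
[5, 6]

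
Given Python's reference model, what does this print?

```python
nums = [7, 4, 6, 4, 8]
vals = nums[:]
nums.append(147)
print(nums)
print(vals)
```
[7, 4, 6, 4, 8, 147]
[7, 4, 6, 4, 8]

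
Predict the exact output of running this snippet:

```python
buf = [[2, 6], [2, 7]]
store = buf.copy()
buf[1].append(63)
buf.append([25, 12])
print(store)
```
[[2, 6], [2, 7, 63]]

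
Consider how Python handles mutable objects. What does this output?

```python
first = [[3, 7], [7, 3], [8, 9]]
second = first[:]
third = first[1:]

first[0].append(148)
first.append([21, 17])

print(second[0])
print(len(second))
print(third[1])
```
[3, 7, 148]
3
[8, 9]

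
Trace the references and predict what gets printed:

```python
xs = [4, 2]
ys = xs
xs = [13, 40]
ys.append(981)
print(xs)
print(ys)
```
[13, 40]
[4, 2, 981]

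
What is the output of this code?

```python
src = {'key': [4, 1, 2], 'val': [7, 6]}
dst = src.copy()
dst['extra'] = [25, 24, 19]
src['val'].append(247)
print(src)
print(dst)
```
{'key': [4, 1, 2], 'val': [7, 6, 247]}
{'key': [4, 1, 2], 'val': [7, 6, 247], 'extra': [25, 24, 19]}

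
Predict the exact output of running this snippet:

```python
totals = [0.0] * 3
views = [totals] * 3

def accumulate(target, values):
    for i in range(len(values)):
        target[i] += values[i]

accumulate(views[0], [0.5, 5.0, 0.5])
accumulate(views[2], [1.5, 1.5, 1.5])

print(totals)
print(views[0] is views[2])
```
[2.0, 6.5, 2.0]
True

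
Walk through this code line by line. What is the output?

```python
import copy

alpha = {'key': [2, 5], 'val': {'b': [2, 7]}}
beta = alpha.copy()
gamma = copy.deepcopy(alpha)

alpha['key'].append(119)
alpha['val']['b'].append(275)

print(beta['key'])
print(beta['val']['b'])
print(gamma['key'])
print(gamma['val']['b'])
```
[2, 5, 119]
[2, 7, 275]
[2, 5]
[2, 7]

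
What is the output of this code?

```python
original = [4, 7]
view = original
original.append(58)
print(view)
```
[4, 7, 58]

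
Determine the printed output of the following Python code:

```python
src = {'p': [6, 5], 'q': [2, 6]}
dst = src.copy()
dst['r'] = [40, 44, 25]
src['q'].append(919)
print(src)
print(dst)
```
{'p': [6, 5], 'q': [2, 6, 919]}
{'p': [6, 5], 'q': [2, 6, 919], 'r': [40, 44, 25]}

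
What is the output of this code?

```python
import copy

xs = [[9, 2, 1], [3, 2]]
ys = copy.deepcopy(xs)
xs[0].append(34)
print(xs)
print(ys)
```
[[9, 2, 1, 34], [3, 2]]
[[9, 2, 1], [3, 2]]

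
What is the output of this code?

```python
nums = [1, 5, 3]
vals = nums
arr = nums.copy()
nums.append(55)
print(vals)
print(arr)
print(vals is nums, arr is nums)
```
[1, 5, 3, 55]
[1, 5, 3]
True False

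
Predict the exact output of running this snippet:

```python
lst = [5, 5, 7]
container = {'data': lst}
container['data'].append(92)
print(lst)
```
[5, 5, 7, 92]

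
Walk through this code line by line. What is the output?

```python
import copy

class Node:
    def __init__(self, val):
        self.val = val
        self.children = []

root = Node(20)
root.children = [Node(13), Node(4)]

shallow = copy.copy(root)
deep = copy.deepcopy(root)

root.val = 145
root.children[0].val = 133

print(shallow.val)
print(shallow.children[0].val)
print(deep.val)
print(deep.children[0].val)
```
20
133
20
13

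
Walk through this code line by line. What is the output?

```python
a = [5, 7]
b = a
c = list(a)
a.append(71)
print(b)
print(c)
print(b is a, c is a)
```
[5, 7, 71]
[5, 7]
True False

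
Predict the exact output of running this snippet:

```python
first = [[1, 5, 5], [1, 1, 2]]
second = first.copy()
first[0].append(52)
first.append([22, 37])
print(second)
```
[[1, 5, 5, 52], [1, 1, 2]]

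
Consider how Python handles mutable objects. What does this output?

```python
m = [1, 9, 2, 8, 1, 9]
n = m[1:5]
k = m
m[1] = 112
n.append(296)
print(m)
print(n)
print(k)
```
[1, 112, 2, 8, 1, 9]
[9, 2, 8, 1, 296]
[1, 112, 2, 8, 1, 9]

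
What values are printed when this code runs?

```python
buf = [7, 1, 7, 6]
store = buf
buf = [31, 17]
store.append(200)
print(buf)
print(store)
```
[31, 17]
[7, 1, 7, 6, 200]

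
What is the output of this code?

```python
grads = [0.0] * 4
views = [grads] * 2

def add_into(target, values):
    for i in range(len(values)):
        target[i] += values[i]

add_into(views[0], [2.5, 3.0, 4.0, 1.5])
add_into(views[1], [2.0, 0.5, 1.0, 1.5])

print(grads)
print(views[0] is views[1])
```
[4.5, 3.5, 5.0, 3.0]
True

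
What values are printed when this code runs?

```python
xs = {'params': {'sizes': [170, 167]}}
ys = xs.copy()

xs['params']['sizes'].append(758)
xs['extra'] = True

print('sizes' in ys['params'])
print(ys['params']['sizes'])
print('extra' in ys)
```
True
[170, 167, 758]
False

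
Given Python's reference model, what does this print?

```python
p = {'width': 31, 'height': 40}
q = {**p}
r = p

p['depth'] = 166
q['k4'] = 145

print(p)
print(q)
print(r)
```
{'width': 31, 'height': 40, 'depth': 166}
{'width': 31, 'height': 40, 'k4': 145}
{'width': 31, 'height': 40, 'depth': 166}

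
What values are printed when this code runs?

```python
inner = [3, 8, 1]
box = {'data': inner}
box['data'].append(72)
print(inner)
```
[3, 8, 1, 72]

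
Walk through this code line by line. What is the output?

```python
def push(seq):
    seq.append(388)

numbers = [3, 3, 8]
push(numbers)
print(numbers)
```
[3, 3, 8, 388]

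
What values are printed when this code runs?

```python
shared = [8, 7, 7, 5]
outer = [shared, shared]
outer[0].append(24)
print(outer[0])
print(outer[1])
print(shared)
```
[8, 7, 7, 5, 24]
[8, 7, 7, 5, 24]
[8, 7, 7, 5, 24]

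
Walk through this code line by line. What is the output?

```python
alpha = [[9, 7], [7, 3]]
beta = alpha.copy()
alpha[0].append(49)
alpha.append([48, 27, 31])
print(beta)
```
[[9, 7, 49], [7, 3]]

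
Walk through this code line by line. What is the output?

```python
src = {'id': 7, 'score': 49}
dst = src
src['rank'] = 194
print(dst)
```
{'id': 7, 'score': 49, 'rank': 194}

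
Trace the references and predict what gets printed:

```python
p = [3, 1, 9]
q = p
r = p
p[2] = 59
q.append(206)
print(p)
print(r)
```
[3, 1, 59, 206]
[3, 1, 59, 206]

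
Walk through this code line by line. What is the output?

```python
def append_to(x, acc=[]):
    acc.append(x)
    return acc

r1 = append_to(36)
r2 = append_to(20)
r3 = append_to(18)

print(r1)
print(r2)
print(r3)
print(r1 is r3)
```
[36, 20, 18]
[36, 20, 18]
[36, 20, 18]
True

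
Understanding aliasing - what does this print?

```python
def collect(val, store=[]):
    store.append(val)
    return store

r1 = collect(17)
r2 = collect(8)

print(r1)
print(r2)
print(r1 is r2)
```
[17, 8]
[17, 8]
True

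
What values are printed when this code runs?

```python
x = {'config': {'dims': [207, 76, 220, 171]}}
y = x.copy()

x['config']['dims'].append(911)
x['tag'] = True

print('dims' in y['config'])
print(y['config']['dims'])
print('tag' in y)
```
True
[207, 76, 220, 171, 911]
False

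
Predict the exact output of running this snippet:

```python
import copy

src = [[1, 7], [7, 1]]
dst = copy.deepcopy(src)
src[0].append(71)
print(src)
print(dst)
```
[[1, 7, 71], [7, 1]]
[[1, 7], [7, 1]]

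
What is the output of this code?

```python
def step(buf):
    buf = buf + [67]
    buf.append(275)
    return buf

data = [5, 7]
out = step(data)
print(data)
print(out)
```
[5, 7]
[5, 7, 67, 275]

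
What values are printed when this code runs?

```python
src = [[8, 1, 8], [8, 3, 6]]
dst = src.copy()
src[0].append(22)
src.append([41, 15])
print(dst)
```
[[8, 1, 8, 22], [8, 3, 6]]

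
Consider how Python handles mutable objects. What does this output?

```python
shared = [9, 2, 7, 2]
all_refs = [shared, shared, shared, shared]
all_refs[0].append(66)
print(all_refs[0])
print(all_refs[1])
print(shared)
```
[9, 2, 7, 2, 66]
[9, 2, 7, 2, 66]
[9, 2, 7, 2, 66]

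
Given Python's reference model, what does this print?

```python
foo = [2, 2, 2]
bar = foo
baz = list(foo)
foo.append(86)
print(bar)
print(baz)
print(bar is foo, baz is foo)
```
[2, 2, 2, 86]
[2, 2, 2]
True False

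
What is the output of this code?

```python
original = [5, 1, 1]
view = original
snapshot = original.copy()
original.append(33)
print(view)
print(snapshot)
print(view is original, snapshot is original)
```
[5, 1, 1, 33]
[5, 1, 1]
True False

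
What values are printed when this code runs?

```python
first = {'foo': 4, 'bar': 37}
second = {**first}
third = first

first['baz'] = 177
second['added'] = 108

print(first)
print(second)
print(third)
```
{'foo': 4, 'bar': 37, 'baz': 177}
{'foo': 4, 'bar': 37, 'added': 108}
{'foo': 4, 'bar': 37, 'baz': 177}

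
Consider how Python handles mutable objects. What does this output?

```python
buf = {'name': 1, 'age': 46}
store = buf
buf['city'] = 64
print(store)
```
{'name': 1, 'age': 46, 'city': 64}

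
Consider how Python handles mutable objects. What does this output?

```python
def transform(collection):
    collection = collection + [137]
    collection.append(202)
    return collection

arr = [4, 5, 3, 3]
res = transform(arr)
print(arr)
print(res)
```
[4, 5, 3, 3]
[4, 5, 3, 3, 137, 202]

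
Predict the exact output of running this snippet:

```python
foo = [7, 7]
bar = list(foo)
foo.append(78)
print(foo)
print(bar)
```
[7, 7, 78]
[7, 7]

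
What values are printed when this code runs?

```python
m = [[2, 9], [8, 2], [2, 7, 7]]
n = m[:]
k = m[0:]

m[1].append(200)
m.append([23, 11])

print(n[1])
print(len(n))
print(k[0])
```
[8, 2, 200]
3
[2, 9]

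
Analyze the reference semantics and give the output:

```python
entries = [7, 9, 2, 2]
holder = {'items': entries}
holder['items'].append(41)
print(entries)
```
[7, 9, 2, 2, 41]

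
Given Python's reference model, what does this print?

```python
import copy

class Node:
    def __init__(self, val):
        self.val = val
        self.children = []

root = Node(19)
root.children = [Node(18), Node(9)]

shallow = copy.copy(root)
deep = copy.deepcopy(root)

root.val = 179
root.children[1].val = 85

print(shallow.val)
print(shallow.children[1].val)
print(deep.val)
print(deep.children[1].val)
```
19
85
19
9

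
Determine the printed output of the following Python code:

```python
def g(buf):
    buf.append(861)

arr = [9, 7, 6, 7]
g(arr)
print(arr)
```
[9, 7, 6, 7, 861]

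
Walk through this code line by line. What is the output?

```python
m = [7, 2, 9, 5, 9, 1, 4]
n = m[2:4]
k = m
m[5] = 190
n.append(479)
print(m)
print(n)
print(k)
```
[7, 2, 9, 5, 9, 190, 4]
[9, 5, 479]
[7, 2, 9, 5, 9, 190, 4]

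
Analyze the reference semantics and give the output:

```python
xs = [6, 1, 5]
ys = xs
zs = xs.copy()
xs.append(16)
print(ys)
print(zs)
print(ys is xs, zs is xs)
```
[6, 1, 5, 16]
[6, 1, 5]
True False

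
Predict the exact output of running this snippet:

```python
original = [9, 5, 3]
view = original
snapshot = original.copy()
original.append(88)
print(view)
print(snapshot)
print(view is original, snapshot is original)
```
[9, 5, 3, 88]
[9, 5, 3]
True False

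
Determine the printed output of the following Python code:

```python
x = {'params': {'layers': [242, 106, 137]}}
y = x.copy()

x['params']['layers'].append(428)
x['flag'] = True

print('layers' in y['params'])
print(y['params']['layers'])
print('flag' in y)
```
True
[242, 106, 137, 428]
False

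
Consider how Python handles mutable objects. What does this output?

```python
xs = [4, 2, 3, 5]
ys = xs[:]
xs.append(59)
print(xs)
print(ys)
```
[4, 2, 3, 5, 59]
[4, 2, 3, 5]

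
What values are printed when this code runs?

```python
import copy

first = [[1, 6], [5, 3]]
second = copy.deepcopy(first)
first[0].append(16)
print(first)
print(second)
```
[[1, 6, 16], [5, 3]]
[[1, 6], [5, 3]]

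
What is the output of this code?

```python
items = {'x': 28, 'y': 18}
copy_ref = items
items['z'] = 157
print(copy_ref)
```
{'x': 28, 'y': 18, 'z': 157}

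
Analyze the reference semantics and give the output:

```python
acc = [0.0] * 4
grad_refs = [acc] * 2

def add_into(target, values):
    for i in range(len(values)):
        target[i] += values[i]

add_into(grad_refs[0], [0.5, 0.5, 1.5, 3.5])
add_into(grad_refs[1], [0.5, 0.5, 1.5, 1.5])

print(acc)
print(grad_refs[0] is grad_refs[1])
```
[1.0, 1.0, 3.0, 5.0]
True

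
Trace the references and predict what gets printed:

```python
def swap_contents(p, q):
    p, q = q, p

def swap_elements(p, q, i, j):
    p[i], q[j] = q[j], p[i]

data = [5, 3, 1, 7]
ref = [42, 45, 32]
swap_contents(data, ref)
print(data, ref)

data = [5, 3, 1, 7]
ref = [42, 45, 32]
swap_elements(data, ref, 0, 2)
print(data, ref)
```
[5, 3, 1, 7] [42, 45, 32]
[32, 3, 1, 7] [42, 45, 5]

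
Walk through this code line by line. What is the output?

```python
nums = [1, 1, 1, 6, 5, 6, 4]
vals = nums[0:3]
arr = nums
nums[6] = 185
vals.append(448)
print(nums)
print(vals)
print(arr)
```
[1, 1, 1, 6, 5, 6, 185]
[1, 1, 1, 448]
[1, 1, 1, 6, 5, 6, 185]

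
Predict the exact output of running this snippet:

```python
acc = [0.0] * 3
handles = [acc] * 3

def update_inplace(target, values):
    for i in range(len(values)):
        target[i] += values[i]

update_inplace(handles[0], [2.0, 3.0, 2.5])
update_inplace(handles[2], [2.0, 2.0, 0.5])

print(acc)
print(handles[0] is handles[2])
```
[4.0, 5.0, 3.0]
True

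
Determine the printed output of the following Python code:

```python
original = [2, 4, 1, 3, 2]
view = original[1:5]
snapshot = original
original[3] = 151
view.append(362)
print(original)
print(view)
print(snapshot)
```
[2, 4, 1, 151, 2]
[4, 1, 3, 2, 362]
[2, 4, 1, 151, 2]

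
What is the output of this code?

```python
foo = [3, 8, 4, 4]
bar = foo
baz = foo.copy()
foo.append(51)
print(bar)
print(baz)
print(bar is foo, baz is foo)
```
[3, 8, 4, 4, 51]
[3, 8, 4, 4]
True False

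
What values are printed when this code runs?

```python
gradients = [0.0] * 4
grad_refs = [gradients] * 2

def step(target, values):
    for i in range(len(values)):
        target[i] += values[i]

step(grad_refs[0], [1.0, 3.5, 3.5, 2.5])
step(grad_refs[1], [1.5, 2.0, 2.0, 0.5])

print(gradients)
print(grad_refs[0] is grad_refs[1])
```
[2.5, 5.5, 5.5, 3.0]
True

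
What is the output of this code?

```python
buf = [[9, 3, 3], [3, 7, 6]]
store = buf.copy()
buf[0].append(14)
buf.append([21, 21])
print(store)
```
[[9, 3, 3, 14], [3, 7, 6]]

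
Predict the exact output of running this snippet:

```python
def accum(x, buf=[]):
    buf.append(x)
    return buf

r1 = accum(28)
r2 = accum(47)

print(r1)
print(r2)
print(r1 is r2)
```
[28, 47]
[28, 47]
True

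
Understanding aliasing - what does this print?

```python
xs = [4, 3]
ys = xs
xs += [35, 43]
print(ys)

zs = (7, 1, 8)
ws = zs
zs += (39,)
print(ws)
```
[4, 3, 35, 43]
(7, 1, 8)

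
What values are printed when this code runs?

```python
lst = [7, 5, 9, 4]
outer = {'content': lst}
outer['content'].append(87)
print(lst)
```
[7, 5, 9, 4, 87]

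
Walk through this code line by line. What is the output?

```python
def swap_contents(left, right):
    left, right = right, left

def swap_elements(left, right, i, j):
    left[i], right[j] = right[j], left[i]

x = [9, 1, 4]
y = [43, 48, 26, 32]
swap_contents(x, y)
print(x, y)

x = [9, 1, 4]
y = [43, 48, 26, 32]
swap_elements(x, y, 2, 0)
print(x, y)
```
[9, 1, 4] [43, 48, 26, 32]
[9, 1, 43] [4, 48, 26, 32]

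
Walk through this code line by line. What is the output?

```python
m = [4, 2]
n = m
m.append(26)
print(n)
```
[4, 2, 26]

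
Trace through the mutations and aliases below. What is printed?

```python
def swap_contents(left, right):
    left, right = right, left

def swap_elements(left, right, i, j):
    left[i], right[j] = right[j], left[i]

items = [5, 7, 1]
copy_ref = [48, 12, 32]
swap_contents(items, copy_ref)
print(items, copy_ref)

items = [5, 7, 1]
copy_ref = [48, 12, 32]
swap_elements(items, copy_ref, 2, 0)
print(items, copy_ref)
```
[5, 7, 1] [48, 12, 32]
[5, 7, 48] [1, 12, 32]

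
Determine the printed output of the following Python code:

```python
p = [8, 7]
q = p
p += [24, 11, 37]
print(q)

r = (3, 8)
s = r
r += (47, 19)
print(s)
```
[8, 7, 24, 11, 37]
(3, 8)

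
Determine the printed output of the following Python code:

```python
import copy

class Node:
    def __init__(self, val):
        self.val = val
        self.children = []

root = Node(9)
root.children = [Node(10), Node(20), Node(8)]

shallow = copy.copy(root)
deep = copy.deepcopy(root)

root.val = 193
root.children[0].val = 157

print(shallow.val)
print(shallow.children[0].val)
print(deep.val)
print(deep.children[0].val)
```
9
157
9
10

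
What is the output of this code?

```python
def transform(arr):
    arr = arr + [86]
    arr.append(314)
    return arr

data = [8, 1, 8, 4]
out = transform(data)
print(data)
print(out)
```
[8, 1, 8, 4]
[8, 1, 8, 4, 86, 314]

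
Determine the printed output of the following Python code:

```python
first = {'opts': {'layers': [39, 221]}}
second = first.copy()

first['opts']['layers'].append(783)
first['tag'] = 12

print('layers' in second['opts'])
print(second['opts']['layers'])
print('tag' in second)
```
True
[39, 221, 783]
False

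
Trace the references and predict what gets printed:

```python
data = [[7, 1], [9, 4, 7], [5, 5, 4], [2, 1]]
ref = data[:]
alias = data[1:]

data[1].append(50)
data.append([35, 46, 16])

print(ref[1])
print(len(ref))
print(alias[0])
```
[9, 4, 7, 50]
4
[9, 4, 7, 50]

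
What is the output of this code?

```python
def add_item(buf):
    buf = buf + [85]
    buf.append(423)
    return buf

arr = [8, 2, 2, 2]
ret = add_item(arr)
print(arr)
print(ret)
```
[8, 2, 2, 2]
[8, 2, 2, 2, 85, 423]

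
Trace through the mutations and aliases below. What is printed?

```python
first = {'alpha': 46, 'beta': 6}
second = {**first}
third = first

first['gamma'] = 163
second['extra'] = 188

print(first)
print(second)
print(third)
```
{'alpha': 46, 'beta': 6, 'gamma': 163}
{'alpha': 46, 'beta': 6, 'extra': 188}
{'alpha': 46, 'beta': 6, 'gamma': 163}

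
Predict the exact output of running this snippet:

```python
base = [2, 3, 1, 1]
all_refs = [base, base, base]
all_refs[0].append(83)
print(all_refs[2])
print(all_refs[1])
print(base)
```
[2, 3, 1, 1, 83]
[2, 3, 1, 1, 83]
[2, 3, 1, 1, 83]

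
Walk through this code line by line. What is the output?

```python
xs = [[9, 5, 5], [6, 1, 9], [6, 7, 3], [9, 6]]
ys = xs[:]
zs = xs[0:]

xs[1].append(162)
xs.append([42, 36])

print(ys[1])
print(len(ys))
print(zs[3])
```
[6, 1, 9, 162]
4
[9, 6]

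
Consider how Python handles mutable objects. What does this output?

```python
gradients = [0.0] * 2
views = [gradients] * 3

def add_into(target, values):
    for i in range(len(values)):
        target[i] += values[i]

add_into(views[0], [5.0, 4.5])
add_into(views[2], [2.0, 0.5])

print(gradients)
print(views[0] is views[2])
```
[7.0, 5.0]
True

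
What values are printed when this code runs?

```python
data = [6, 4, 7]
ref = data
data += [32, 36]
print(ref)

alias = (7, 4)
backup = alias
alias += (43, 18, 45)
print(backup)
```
[6, 4, 7, 32, 36]
(7, 4)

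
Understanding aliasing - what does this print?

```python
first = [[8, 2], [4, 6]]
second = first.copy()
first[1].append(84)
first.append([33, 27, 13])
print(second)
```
[[8, 2], [4, 6, 84]]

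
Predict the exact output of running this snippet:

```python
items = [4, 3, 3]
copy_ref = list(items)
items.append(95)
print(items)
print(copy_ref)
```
[4, 3, 3, 95]
[4, 3, 3]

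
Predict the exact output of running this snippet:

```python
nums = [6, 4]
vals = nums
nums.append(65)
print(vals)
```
[6, 4, 65]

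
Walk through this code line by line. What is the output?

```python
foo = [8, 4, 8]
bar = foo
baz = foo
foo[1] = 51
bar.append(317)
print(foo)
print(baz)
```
[8, 51, 8, 317]
[8, 51, 8, 317]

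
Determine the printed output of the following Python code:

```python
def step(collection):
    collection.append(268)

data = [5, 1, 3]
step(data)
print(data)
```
[5, 1, 3, 268]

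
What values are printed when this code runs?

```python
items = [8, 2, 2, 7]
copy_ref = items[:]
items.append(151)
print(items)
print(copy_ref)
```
[8, 2, 2, 7, 151]
[8, 2, 2, 7]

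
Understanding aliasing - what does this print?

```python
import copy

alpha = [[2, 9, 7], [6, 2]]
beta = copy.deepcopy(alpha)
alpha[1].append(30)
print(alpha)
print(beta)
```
[[2, 9, 7], [6, 2, 30]]
[[2, 9, 7], [6, 2]]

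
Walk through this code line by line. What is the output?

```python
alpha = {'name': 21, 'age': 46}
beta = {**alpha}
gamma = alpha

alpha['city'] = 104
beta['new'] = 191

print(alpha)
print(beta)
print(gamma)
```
{'name': 21, 'age': 46, 'city': 104}
{'name': 21, 'age': 46, 'new': 191}
{'name': 21, 'age': 46, 'city': 104}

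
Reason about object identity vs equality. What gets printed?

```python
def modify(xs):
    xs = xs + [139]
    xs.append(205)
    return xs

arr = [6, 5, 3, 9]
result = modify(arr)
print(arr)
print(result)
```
[6, 5, 3, 9]
[6, 5, 3, 9, 139, 205]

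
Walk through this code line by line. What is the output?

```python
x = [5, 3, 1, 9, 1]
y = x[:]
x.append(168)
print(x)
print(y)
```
[5, 3, 1, 9, 1, 168]
[5, 3, 1, 9, 1]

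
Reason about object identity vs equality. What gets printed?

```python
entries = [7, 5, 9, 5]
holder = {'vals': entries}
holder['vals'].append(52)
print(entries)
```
[7, 5, 9, 5, 52]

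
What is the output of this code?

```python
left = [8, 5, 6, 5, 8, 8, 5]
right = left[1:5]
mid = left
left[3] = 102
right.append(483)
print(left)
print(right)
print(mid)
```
[8, 5, 6, 102, 8, 8, 5]
[5, 6, 5, 8, 483]
[8, 5, 6, 102, 8, 8, 5]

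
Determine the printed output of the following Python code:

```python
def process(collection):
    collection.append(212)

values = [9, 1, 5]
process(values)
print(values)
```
[9, 1, 5, 212]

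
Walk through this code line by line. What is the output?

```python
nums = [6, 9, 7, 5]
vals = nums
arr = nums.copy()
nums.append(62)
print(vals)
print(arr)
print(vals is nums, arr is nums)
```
[6, 9, 7, 5, 62]
[6, 9, 7, 5]
True False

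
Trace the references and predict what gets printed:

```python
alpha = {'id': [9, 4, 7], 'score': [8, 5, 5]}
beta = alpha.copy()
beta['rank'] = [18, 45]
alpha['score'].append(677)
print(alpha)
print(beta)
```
{'id': [9, 4, 7], 'score': [8, 5, 5, 677]}
{'id': [9, 4, 7], 'score': [8, 5, 5, 677], 'rank': [18, 45]}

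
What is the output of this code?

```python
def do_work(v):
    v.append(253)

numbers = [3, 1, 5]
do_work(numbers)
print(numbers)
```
[3, 1, 5, 253]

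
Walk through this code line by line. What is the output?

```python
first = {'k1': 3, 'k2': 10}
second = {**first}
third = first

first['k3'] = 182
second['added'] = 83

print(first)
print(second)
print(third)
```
{'k1': 3, 'k2': 10, 'k3': 182}
{'k1': 3, 'k2': 10, 'added': 83}
{'k1': 3, 'k2': 10, 'k3': 182}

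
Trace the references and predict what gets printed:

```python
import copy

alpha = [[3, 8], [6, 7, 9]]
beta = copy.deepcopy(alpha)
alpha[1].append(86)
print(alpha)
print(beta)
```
[[3, 8], [6, 7, 9, 86]]
[[3, 8], [6, 7, 9]]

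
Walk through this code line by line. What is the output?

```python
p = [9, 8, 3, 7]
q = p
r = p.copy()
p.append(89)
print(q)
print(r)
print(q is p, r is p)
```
[9, 8, 3, 7, 89]
[9, 8, 3, 7]
True False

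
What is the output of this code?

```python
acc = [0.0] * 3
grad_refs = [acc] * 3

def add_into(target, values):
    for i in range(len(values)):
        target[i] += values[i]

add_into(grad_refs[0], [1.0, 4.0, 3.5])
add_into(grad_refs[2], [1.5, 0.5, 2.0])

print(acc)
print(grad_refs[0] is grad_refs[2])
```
[2.5, 4.5, 5.5]
True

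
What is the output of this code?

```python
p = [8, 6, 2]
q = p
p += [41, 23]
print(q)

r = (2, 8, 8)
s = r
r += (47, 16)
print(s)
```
[8, 6, 2, 41, 23]
(2, 8, 8)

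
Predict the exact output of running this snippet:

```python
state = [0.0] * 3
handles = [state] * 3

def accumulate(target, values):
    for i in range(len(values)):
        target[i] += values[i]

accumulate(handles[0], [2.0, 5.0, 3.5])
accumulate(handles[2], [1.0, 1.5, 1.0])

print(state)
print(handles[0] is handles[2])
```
[3.0, 6.5, 4.5]
True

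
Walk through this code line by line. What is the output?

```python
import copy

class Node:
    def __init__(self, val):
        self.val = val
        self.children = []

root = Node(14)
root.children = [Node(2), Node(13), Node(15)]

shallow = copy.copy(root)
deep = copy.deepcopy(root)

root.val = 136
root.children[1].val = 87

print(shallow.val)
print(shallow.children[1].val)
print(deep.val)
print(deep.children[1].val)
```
14
87
14
13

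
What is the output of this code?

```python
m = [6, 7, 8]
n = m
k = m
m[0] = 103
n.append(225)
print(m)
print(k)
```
[103, 7, 8, 225]
[103, 7, 8, 225]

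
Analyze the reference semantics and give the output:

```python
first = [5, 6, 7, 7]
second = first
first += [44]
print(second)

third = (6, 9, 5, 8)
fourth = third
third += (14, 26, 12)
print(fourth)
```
[5, 6, 7, 7, 44]
(6, 9, 5, 8)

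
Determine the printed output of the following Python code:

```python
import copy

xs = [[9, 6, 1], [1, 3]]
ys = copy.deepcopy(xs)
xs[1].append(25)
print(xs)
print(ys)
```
[[9, 6, 1], [1, 3, 25]]
[[9, 6, 1], [1, 3]]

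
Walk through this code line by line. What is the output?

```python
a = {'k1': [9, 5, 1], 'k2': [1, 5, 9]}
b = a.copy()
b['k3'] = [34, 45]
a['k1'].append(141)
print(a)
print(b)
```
{'k1': [9, 5, 1, 141], 'k2': [1, 5, 9]}
{'k1': [9, 5, 1, 141], 'k2': [1, 5, 9], 'k3': [34, 45]}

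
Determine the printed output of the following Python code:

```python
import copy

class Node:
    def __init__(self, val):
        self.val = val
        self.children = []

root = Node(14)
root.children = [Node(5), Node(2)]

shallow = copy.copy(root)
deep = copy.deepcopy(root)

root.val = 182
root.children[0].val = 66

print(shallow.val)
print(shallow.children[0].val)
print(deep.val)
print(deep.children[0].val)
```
14
66
14
5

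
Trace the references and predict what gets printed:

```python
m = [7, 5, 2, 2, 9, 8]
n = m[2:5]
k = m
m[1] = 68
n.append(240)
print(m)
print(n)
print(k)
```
[7, 68, 2, 2, 9, 8]
[2, 2, 9, 240]
[7, 68, 2, 2, 9, 8]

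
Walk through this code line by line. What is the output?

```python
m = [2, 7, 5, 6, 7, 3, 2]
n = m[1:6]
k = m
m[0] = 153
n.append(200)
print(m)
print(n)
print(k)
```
[153, 7, 5, 6, 7, 3, 2]
[7, 5, 6, 7, 3, 200]
[153, 7, 5, 6, 7, 3, 2]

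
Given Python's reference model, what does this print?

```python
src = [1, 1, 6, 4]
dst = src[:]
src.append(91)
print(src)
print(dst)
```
[1, 1, 6, 4, 91]
[1, 1, 6, 4]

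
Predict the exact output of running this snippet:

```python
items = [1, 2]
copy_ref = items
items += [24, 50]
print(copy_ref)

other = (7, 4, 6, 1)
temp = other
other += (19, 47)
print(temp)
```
[1, 2, 24, 50]
(7, 4, 6, 1)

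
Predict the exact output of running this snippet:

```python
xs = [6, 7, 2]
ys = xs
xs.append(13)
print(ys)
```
[6, 7, 2, 13]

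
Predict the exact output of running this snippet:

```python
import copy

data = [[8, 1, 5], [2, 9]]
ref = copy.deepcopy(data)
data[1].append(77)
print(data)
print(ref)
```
[[8, 1, 5], [2, 9, 77]]
[[8, 1, 5], [2, 9]]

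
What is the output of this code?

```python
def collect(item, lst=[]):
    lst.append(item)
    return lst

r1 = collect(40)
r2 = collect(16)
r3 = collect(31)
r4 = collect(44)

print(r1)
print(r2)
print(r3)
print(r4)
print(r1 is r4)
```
[40, 16, 31, 44]
[40, 16, 31, 44]
[40, 16, 31, 44]
[40, 16, 31, 44]
True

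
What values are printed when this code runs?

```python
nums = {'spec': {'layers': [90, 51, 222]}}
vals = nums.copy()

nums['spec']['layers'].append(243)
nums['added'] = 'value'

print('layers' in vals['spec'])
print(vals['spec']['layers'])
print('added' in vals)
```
True
[90, 51, 222, 243]
False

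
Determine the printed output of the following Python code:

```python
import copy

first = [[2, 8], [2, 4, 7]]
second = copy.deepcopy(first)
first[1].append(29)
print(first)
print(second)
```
[[2, 8], [2, 4, 7, 29]]
[[2, 8], [2, 4, 7]]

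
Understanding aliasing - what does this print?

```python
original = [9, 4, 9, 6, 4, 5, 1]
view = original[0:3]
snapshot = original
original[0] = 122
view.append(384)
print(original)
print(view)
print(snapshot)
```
[122, 4, 9, 6, 4, 5, 1]
[9, 4, 9, 384]
[122, 4, 9, 6, 4, 5, 1]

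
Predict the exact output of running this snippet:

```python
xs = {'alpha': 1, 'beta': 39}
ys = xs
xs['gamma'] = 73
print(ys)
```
{'alpha': 1, 'beta': 39, 'gamma': 73}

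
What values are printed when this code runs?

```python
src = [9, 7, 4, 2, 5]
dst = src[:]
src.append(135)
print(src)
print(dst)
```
[9, 7, 4, 2, 5, 135]
[9, 7, 4, 2, 5]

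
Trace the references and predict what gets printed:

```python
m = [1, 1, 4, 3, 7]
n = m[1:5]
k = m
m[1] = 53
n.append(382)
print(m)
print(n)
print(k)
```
[1, 53, 4, 3, 7]
[1, 4, 3, 7, 382]
[1, 53, 4, 3, 7]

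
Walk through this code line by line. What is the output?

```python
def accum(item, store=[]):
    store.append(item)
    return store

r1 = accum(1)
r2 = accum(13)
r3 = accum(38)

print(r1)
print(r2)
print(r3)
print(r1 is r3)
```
[1, 13, 38]
[1, 13, 38]
[1, 13, 38]
True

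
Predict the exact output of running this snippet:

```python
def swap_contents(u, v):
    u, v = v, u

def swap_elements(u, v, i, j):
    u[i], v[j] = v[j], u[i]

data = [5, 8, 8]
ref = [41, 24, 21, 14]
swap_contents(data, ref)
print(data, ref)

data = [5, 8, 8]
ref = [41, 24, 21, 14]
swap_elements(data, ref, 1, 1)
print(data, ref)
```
[5, 8, 8] [41, 24, 21, 14]
[5, 24, 8] [41, 8, 21, 14]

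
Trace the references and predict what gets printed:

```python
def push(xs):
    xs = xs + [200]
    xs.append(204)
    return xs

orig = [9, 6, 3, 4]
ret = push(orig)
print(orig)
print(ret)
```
[9, 6, 3, 4]
[9, 6, 3, 4, 200, 204]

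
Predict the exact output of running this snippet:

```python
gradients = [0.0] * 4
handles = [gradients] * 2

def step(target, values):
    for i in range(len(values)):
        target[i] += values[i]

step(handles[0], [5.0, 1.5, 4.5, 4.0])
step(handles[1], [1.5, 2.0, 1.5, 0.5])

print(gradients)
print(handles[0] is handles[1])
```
[6.5, 3.5, 6.0, 4.5]
True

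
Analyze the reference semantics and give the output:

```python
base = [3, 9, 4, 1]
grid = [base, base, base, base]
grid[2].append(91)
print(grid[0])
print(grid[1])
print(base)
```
[3, 9, 4, 1, 91]
[3, 9, 4, 1, 91]
[3, 9, 4, 1, 91]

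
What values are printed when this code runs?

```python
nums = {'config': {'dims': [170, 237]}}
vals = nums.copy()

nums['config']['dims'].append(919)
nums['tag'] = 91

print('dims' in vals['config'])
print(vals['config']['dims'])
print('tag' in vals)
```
True
[170, 237, 919]
False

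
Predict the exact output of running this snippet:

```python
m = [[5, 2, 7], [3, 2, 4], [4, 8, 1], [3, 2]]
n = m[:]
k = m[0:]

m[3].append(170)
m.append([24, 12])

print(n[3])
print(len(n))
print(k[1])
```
[3, 2, 170]
4
[3, 2, 4]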